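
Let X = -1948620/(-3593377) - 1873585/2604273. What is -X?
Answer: 236822684755/1336876385703 ≈ 0.17715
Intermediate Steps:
X = -236822684755/1336876385703 (X = -1948620*(-1/3593377) - 1873585*1/2604273 = 1948620/3593377 - 267655/372039 = -236822684755/1336876385703 ≈ -0.17715)
-X = -1*(-236822684755/1336876385703) = 236822684755/1336876385703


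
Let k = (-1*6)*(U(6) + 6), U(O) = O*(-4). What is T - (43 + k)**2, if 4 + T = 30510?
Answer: 7705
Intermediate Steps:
T = 30506 (T = -4 + 30510 = 30506)
U(O) = -4*O
k = 108 (k = (-1*6)*(-4*6 + 6) = -6*(-24 + 6) = -6*(-18) = 108)
T - (43 + k)**2 = 30506 - (43 + 108)**2 = 30506 - 1*151**2 = 30506 - 1*22801 = 30506 - 22801 = 7705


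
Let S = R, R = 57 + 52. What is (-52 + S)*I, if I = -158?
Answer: -9006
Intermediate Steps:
R = 109
S = 109
(-52 + S)*I = (-52 + 109)*(-158) = 57*(-158) = -9006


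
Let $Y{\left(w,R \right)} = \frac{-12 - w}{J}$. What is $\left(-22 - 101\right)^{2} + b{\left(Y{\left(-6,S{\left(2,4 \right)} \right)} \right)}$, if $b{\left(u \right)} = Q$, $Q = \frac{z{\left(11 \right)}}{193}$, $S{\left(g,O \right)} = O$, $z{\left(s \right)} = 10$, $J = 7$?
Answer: $\frac{2919907}{193} \approx 15129.0$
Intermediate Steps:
$Y{\left(w,R \right)} = - \frac{12}{7} - \frac{w}{7}$ ($Y{\left(w,R \right)} = \frac{-12 - w}{7} = \left(-12 - w\right) \frac{1}{7} = - \frac{12}{7} - \frac{w}{7}$)
$Q = \frac{10}{193} \approx 0.051813$
$b{\left(u \right)} = \frac{10}{193}$
$\left(-22 - 101\right)^{2} + b{\left(Y{\left(-6,S{\left(2,4 \right)} \right)} \right)} = \left(-22 - 101\right)^{2} + \frac{10}{193} = \left(-123\right)^{2} + \frac{10}{193} = 15129 + \frac{10}{193} = \frac{2919907}{193}$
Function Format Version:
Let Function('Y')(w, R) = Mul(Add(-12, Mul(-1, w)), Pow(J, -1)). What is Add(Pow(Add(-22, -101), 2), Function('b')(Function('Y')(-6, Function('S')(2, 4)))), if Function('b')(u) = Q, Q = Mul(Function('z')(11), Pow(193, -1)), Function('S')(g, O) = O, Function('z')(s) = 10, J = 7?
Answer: Rational(2919907, 193) ≈ 15129.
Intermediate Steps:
Function('Y')(w, R) = Add(Rational(-12, 7), Mul(Rational(-1, 7), w)) (Function('Y')(w, R) = Mul(Add(-12, Mul(-1, w)), Pow(7, -1)) = Mul(Add(-12, Mul(-1, w)), Rational(1, 7)) = Add(Rational(-12, 7), Mul(Rational(-1, 7), w)))
Q = Rational(10, 193) (Q = Mul(10, Pow(193, -1)) = Mul(10, Rational(1, 193)) = Rational(10, 193) ≈ 0.051813)
Function('b')(u) = Rational(10, 193)
Add(Pow(Add(-22, -101), 2), Function('b')(Function('Y')(-6, Function('S')(2, 4)))) = Add(Pow(Add(-22, -101), 2), Rational(10, 193)) = Add(Pow(-123, 2), Rational(10, 193)) = Add(15129, Rational(10, 193)) = Rational(2919907, 193)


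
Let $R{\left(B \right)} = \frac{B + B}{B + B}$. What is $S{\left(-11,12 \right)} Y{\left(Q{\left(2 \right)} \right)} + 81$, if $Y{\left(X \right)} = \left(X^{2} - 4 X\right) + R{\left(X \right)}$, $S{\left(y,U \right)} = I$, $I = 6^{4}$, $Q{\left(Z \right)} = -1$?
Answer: $7857$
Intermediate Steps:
$I = 1296$
$S{\left(y,U \right)} = 1296$
$R{\left(B \right)} = 1$ ($R{\left(B \right)} = \frac{2 B}{2 B} = 2 B \frac{1}{2 B} = 1$)
$Y{\left(X \right)} = 1 + X^{2} - 4 X$ ($Y{\left(X \right)} = \left(X^{2} - 4 X\right) + 1 = 1 + X^{2} - 4 X$)
$S{\left(-11,12 \right)} Y{\left(Q{\left(2 \right)} \right)} + 81 = 1296 \left(1 + \left(-1\right)^{2} - -4\right) + 81 = 1296 \left(1 + 1 + 4\right) + 81 = 1296 \cdot 6 + 81 = 7776 + 81 = 7857$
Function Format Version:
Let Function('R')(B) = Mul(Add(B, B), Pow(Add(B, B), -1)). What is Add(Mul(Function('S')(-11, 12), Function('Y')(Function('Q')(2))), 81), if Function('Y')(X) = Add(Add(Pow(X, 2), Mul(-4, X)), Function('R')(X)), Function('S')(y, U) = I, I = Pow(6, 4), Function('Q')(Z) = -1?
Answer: 7857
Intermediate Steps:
I = 1296
Function('S')(y, U) = 1296
Function('R')(B) = 1 (Function('R')(B) = Mul(Mul(2, B), Pow(Mul(2, B), -1)) = Mul(Mul(2, B), Mul(Rational(1, 2), Pow(B, -1))) = 1)
Function('Y')(X) = Add(1, Pow(X, 2), Mul(-4, X)) (Function('Y')(X) = Add(Add(Pow(X, 2), Mul(-4, X)), 1) = Add(1, Pow(X, 2), Mul(-4, X)))
Add(Mul(Function('S')(-11, 12), Function('Y')(Function('Q')(2))), 81) = Add(Mul(1296, Add(1, Pow(-1, 2), Mul(-4, -1))), 81) = Add(Mul(1296, Add(1, 1, 4)), 81) = Add(Mul(1296, 6), 81) = Add(7776, 81) = 7857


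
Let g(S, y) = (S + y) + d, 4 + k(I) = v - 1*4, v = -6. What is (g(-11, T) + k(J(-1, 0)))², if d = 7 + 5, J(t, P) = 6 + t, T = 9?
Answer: 16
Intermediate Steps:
d = 12
k(I) = -14 (k(I) = -4 + (-6 - 1*4) = -4 + (-6 - 4) = -4 - 10 = -14)
g(S, y) = 12 + S + y (g(S, y) = (S + y) + 12 = 12 + S + y)
(g(-11, T) + k(J(-1, 0)))² = ((12 - 11 + 9) - 14)² = (10 - 14)² = (-4)² = 16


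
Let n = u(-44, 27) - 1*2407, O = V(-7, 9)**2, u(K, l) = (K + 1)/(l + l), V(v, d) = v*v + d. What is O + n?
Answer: 51635/54 ≈ 956.20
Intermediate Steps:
V(v, d) = d + v**2 (V(v, d) = v**2 + d = d + v**2)
u(K, l) = (1 + K)/(2*l) (u(K, l) = (1 + K)/((2*l)) = (1 + K)*(1/(2*l)) = (1 + K)/(2*l))
O = 3364 (O = (9 + (-7)**2)**2 = (9 + 49)**2 = 58**2 = 3364)
n = -130021/54 (n = (1/2)*(1 - 44)/27 - 1*2407 = (1/2)*(1/27)*(-43) - 2407 = -43/54 - 2407 = -130021/54 ≈ -2407.8)
O + n = 3364 - 130021/54 = 51635/54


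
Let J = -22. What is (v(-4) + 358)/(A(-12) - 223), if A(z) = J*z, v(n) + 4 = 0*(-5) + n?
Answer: 350/41 ≈ 8.5366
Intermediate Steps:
v(n) = -4 + n (v(n) = -4 + (0*(-5) + n) = -4 + (0 + n) = -4 + n)
A(z) = -22*z
(v(-4) + 358)/(A(-12) - 223) = ((-4 - 4) + 358)/(-22*(-12) - 223) = (-8 + 358)/(264 - 223) = 350/41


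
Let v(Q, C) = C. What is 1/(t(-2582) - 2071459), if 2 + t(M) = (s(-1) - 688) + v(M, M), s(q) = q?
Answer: -1/2074732 ≈ -4.8199e-7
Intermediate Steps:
t(M) = -691 + M (t(M) = -2 + ((-1 - 688) + M) = -2 + (-689 + M) = -691 + M)
1/(t(-2582) - 2071459) = 1/((-691 - 2582) - 2071459) = 1/(-3273 - 2071459) = 1/(-2074732) = -1/2074732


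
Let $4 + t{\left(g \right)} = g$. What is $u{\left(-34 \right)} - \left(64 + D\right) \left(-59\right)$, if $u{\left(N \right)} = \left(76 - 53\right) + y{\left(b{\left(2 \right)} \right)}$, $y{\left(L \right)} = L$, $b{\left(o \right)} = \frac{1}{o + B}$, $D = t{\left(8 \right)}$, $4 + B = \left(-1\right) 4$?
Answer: $\frac{24209}{6} \approx 4034.8$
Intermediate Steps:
$t{\left(g \right)} = -4 + g$
$B = -8$ ($B = -4 - 4 = -8$)
$D = 4$ ($D = -4 + 8 = 4$)
$b{\left(o \right)} = \frac{1}{-8 + o}$ ($b{\left(o \right)} = \frac{1}{o - 8} = \frac{1}{-8 + o}$)
$u{\left(N \right)} = \frac{137}{6}$ ($u{\left(N \right)} = \left(76 - 53\right) + \frac{1}{-8 + 2} = 23 + \frac{1}{-6} = 23 - \frac{1}{6} = \frac{137}{6}$)
$u{\left(-34 \right)} - \left(64 + D\right) \left(-59\right) = \frac{137}{6} - \left(64 + 4\right) \left(-59\right) = \frac{137}{6} - 68 \left(-59\right) = \frac{137}{6} - -4012 = \frac{137}{6} + 4012 = \frac{24209}{6}$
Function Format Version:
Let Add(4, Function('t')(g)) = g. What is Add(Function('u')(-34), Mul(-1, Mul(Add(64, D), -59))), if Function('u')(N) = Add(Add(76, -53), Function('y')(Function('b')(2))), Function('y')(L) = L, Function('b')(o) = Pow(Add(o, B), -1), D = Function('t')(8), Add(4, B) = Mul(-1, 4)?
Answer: Rational(24209, 6) ≈ 4034.8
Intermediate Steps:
Function('t')(g) = Add(-4, g)
B = -8 (B = Add(-4, Mul(-1, 4)) = Add(-4, -4) = -8)
D = 4 (D = Add(-4, 8) = 4)
Function('b')(o) = Pow(Add(-8, o), -1) (Function('b')(o) = Pow(Add(o, -8), -1) = Pow(Add(-8, o), -1))
Function('u')(N) = Rational(137, 6) (Function('u')(N) = Add(Add(76, -53), Pow(Add(-8, 2), -1)) = Add(23, Pow(-6, -1)) = Add(23, Rational(-1, 6)) = Rational(137, 6))
Add(Function('u')(-34), Mul(-1, Mul(Add(64, D), -59))) = Add(Rational(137, 6), Mul(-1, Mul(Add(64, 4), -59))) = Add(Rational(137, 6), Mul(-1, Mul(68, -59))) = Add(Rational(137, 6), Mul(-1, -4012)) = Add(Rational(137, 6), 4012) = Rational(24209, 6)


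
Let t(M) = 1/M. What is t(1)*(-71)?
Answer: -71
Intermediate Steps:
t(1)*(-71) = -71/1 = 1*(-71) = -71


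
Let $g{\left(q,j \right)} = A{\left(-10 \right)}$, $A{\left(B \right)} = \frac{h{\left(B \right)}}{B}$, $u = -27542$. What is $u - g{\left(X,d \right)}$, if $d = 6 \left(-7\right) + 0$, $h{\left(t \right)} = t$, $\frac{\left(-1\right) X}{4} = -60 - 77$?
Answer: $-27543$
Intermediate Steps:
$X = 548$ ($X = - 4 \left(-60 - 77\right) = \left(-4\right) \left(-137\right) = 548$)
$d = -42$ ($d = -42 + 0 = -42$)
$A{\left(B \right)} = 1$ ($A{\left(B \right)} = \frac{B}{B} = 1$)
$g{\left(q,j \right)} = 1$
$u - g{\left(X,d \right)} = -27542 - 1 = -27543$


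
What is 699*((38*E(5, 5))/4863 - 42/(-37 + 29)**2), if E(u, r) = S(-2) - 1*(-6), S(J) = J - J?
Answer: -22094691/51872 ≈ -425.95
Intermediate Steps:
S(J) = 0
E(u, r) = 6 (E(u, r) = 0 - 1*(-6) = 0 + 6 = 6)
699*((38*E(5, 5))/4863 - 42/(-37 + 29)**2) = 699*((38*6)/4863 - 42/(-37 + 29)**2) = 699*(228*(1/4863) - 42/((-8)**2)) = 699*(76/1621 - 42/64) = 699*(76/1621 - 42*1/64) = 699*(76/1621 - 21/32) = 699*(-31609/51872) = -22094691/51872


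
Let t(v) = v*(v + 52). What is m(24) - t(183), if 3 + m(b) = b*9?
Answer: -42792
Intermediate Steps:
t(v) = v*(52 + v)
m(b) = -3 + 9*b (m(b) = -3 + b*9 = -3 + 9*b)
m(24) - t(183) = (-3 + 9*24) - 183*(52 + 183) = (-3 + 216) - 183*235 = 213 - 1*43005 = 213 - 43005 = -42792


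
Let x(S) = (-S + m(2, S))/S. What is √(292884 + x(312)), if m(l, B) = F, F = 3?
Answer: √791955658/52 ≈ 541.19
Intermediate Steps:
m(l, B) = 3
x(S) = (3 - S)/S (x(S) = (-S + 3)/S = (3 - S)/S)
√(292884 + x(312)) = √(292884 + (3 - 1*312)/312) = √(292884 + (3 - 312)/312) = √(292884 + (1/312)*(-309)) = √(292884 - 103/104) = √(30459833/104) = √791955658/52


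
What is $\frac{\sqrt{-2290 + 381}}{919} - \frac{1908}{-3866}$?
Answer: $\frac{954}{1933} + \frac{i \sqrt{1909}}{919} \approx 0.49353 + 0.047543 i$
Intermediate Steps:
$\frac{\sqrt{-2290 + 381}}{919} - \frac{1908}{-3866} = \sqrt{-1909} \cdot \frac{1}{919} - - \frac{954}{1933} = i \sqrt{1909} \cdot \frac{1}{919} + \frac{954}{1933} = \frac{i \sqrt{1909}}{919} + \frac{954}{1933} = \frac{954}{1933} + \frac{i \sqrt{1909}}{919}$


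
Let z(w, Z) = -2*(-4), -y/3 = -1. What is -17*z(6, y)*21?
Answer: -2856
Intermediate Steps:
y = 3 (y = -3*(-1) = 3)
z(w, Z) = 8
-17*z(6, y)*21 = -17*8*21 = -136*21 = -2856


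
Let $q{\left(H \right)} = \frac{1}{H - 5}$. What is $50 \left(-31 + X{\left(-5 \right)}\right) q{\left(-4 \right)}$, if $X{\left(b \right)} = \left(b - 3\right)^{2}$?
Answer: $- \frac{550}{3} \approx -183.33$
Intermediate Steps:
$q{\left(H \right)} = \frac{1}{-5 + H}$
$X{\left(b \right)} = \left(-3 + b\right)^{2}$
$50 \left(-31 + X{\left(-5 \right)}\right) q{\left(-4 \right)} = \frac{50 \left(-31 + \left(-3 - 5\right)^{2}\right)}{-5 - 4} = \frac{50 \left(-31 + \left(-8\right)^{2}\right)}{-9} = 50 \left(-31 + 64\right) \left(- \frac{1}{9}\right) = 50 \cdot 33 \left(- \frac{1}{9}\right) = 1650 \left(- \frac{1}{9}\right) = - \frac{550}{3}$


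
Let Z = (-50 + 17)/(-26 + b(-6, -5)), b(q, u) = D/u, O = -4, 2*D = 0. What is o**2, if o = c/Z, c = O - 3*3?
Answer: 114244/1089 ≈ 104.91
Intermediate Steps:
D = 0 (D = (1/2)*0 = 0)
b(q, u) = 0 (b(q, u) = 0/u = 0)
c = -13 (c = -4 - 3*3 = -4 - 9 = -13)
Z = 33/26 (Z = (-50 + 17)/(-26 + 0) = -33/(-26) = -33*(-1/26) = 33/26 ≈ 1.2692)
o = -338/33 (o = -13/33/26 = -13*26/33 = -338/33 ≈ -10.242)
o**2 = (-338/33)**2 = 114244/1089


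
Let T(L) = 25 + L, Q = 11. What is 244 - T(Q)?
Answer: 208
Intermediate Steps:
244 - T(Q) = 244 - (25 + 11) = 244 - 1*36 = 244 - 36 = 208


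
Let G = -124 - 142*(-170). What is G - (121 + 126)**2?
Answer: -36993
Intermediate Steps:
G = 24016 (G = -124 + 24140 = 24016)
G - (121 + 126)**2 = 24016 - (121 + 126)**2 = 24016 - 1*247**2 = 24016 - 1*61009 = 24016 - 61009 = -36993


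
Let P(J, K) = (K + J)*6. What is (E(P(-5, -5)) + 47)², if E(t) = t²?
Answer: 13300609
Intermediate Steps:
P(J, K) = 6*J + 6*K (P(J, K) = (J + K)*6 = 6*J + 6*K)
(E(P(-5, -5)) + 47)² = ((6*(-5) + 6*(-5))² + 47)² = ((-30 - 30)² + 47)² = ((-60)² + 47)² = (3600 + 47)² = 3647² = 13300609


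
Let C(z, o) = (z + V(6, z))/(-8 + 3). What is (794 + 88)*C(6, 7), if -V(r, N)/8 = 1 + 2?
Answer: 15876/5 ≈ 3175.2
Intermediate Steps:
V(r, N) = -24 (V(r, N) = -8*(1 + 2) = -8*3 = -24)
C(z, o) = 24/5 - z/5 (C(z, o) = (z - 24)/(-8 + 3) = (-24 + z)/(-5) = (-24 + z)*(-⅕) = 24/5 - z/5)
(794 + 88)*C(6, 7) = (794 + 88)*(24/5 - ⅕*6) = 882*(24/5 - 6/5) = 882*(18/5) = 15876/5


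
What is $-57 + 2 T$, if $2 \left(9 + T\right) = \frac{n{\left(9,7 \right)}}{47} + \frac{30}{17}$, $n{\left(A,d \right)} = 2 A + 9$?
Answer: $- \frac{58056}{799} \approx -72.661$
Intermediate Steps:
$n{\left(A,d \right)} = 9 + 2 A$
$T = - \frac{12513}{1598}$ ($T = -9 + \frac{\frac{9 + 2 \cdot 9}{47} + \frac{30}{17}}{2} = -9 + \frac{\left(9 + 18\right) \frac{1}{47} + 30 \cdot \frac{1}{17}}{2} = -9 + \frac{27 \cdot \frac{1}{47} + \frac{30}{17}}{2} = -9 + \frac{\frac{27}{47} + \frac{30}{17}}{2} = -9 + \frac{1}{2} \cdot \frac{1869}{799} = -9 + \frac{1869}{1598} = - \frac{12513}{1598} \approx -7.8304$)
$-57 + 2 T = -57 + 2 \left(- \frac{12513}{1598}\right) = -57 - \frac{12513}{799} = - \frac{58056}{799}$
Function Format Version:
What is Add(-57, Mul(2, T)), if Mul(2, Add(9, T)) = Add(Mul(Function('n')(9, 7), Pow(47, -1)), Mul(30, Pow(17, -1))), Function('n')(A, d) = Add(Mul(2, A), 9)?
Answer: Rational(-58056, 799) ≈ -72.661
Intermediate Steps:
Function('n')(A, d) = Add(9, Mul(2, A))
T = Rational(-12513, 1598) (T = Add(-9, Mul(Rational(1, 2), Add(Mul(Add(9, Mul(2, 9)), Pow(47, -1)), Mul(30, Pow(17, -1))))) = Add(-9, Mul(Rational(1, 2), Add(Mul(Add(9, 18), Rational(1, 47)), Mul(30, Rational(1, 17))))) = Add(-9, Mul(Rational(1, 2), Add(Mul(27, Rational(1, 47)), Rational(30, 17)))) = Add(-9, Mul(Rational(1, 2), Add(Rational(27, 47), Rational(30, 17)))) = Add(-9, Mul(Rational(1, 2), Rational(1869, 799))) = Add(-9, Rational(1869, 1598)) = Rational(-12513, 1598) ≈ -7.8304)
Add(-57, Mul(2, T)) = Add(-57, Mul(2, Rational(-12513, 1598))) = Add(-57, Rational(-12513, 799)) = Rational(-58056, 799)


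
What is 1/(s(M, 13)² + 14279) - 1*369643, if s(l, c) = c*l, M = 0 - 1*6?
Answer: -7527040408/20363 ≈ -3.6964e+5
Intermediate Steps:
M = -6 (M = 0 - 6 = -6)
1/(s(M, 13)² + 14279) - 1*369643 = 1/((13*(-6))² + 14279) - 1*369643 = 1/((-78)² + 14279) - 369643 = 1/(6084 + 14279) - 369643 = 1/20363 - 369643 = -7527040408/20363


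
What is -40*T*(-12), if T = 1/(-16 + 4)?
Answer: -40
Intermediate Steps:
T = -1/12 (T = 1/(-12) = -1/12 ≈ -0.083333)
-40*T*(-12) = -40*(-1/12)*(-12) = (10/3)*(-12) = -40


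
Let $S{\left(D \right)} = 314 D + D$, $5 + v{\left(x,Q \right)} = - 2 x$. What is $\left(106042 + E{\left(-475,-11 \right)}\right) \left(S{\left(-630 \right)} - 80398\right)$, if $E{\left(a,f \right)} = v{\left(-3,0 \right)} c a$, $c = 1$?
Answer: $-29437146816$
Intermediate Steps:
$v{\left(x,Q \right)} = -5 - 2 x$
$S{\left(D \right)} = 315 D$
$E{\left(a,f \right)} = a$ ($E{\left(a,f \right)} = \left(-5 - -6\right) 1 a = \left(-5 + 6\right) 1 a = 1 \cdot 1 a = 1 a = a$)
$\left(106042 + E{\left(-475,-11 \right)}\right) \left(S{\left(-630 \right)} - 80398\right) = \left(106042 - 475\right) \left(315 \left(-630\right) - 80398\right) = 105567 \left(-198450 - 80398\right) = 105567 \left(-278848\right) = -29437146816$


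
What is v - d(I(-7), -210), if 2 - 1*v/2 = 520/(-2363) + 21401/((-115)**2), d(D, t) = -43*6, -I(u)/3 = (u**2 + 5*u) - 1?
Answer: 8100289724/31250675 ≈ 259.20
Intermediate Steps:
I(u) = 3 - 15*u - 3*u**2 (I(u) = -3*((u**2 + 5*u) - 1) = -3*(-1 + u**2 + 5*u) = 3 - 15*u - 3*u**2)
d(D, t) = -258
v = 37615574/31250675 (v = 4 - 2*(520/(-2363) + 21401/((-115)**2)) = 4 - 2*(520*(-1/2363) + 21401/13225) = 4 - 2*(-520/2363 + 21401*(1/13225)) = 4 - 2*(-520/2363 + 21401/13225) = 4 - 2*43693563/31250675 = 4 - 87387126/31250675 = 37615574/31250675 ≈ 1.2037)
v - d(I(-7), -210) = 37615574/31250675 - 1*(-258) = 37615574/31250675 + 258 = 8100289724/31250675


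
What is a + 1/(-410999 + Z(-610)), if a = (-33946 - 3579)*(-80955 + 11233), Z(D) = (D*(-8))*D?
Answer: 8863559673471949/3387799 ≈ 2.6163e+9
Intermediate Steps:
Z(D) = -8*D² (Z(D) = (-8*D)*D = -8*D²)
a = 2616318050 (a = -37525*(-69722) = 2616318050)
a + 1/(-410999 + Z(-610)) = 2616318050 + 1/(-410999 - 8*(-610)²) = 2616318050 + 1/(-410999 - 8*372100) = 2616318050 + 1/(-410999 - 2976800) = 2616318050 + 1/(-3387799) = 2616318050 - 1/3387799 = 8863559673471949/3387799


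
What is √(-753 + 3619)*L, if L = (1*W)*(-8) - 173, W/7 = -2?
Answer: -61*√2866 ≈ -3265.6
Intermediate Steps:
W = -14 (W = 7*(-2) = -14)
L = -61 (L = (1*(-14))*(-8) - 173 = -14*(-8) - 173 = 112 - 173 = -61)
√(-753 + 3619)*L = √(-753 + 3619)*(-61) = √2866*(-61) = -61*√2866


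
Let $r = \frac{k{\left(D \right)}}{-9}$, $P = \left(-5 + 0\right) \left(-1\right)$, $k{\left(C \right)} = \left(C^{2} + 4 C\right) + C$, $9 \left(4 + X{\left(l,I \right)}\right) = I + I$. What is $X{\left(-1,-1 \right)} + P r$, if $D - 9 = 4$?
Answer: $- \frac{1208}{9} \approx -134.22$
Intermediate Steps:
$D = 13$ ($D = 9 + 4 = 13$)
$X{\left(l,I \right)} = -4 + \frac{2 I}{9}$ ($X{\left(l,I \right)} = -4 + \frac{I + I}{9} = -4 + \frac{2 I}{9}$)
$k{\left(C \right)} = C^{2} + 5 C$
$P = 5$ ($P = \left(-5\right) \left(-1\right) = 5$)
$r = -26$ ($r = \frac{13 \left(5 + 13\right)}{-9} = 13 \cdot 18 \left(- \frac{1}{9}\right) = 234 \left(- \frac{1}{9}\right) = -26$)
$X{\left(-1,-1 \right)} + P r = \left(-4 + \frac{2}{9} \left(-1\right)\right) + 5 \left(-26\right) = \left(-4 - \frac{2}{9}\right) - 130 = - \frac{38}{9} - 130 = - \frac{1208}{9}$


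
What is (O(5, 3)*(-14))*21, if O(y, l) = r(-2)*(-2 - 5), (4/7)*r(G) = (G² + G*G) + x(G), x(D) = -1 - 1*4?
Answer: 21609/2 ≈ 10805.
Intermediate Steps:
x(D) = -5 (x(D) = -1 - 4 = -5)
r(G) = -35/4 + 7*G²/2 (r(G) = 7*((G² + G*G) - 5)/4 = 7*((G² + G²) - 5)/4 = 7*(2*G² - 5)/4 = 7*(-5 + 2*G²)/4 = -35/4 + 7*G²/2)
O(y, l) = -147/4 (O(y, l) = (-35/4 + (7/2)*(-2)²)*(-2 - 5) = (-35/4 + (7/2)*4)*(-7) = (-35/4 + 14)*(-7) = (21/4)*(-7) = -147/4)
(O(5, 3)*(-14))*21 = -147/4*(-14)*21 = (1029/2)*21 = 21609/2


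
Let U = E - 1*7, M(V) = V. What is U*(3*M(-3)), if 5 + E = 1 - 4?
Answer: 135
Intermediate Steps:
E = -8 (E = -5 + (1 - 4) = -5 - 3 = -8)
U = -15 (U = -8 - 1*7 = -8 - 7 = -15)
U*(3*M(-3)) = -45*(-3) = -15*(-9) = 135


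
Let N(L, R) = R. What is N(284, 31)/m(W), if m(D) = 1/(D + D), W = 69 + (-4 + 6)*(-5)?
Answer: 3658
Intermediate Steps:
W = 59 (W = 69 + 2*(-5) = 69 - 10 = 59)
m(D) = 1/(2*D)
N(284, 31)/m(W) = 31/(((1/2)/59)) = 31/(((1/2)*(1/59))) = 31/(1/118) = 31*118 = 3658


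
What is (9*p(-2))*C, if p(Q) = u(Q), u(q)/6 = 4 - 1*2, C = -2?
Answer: -216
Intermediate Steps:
u(q) = 12 (u(q) = 6*(4 - 1*2) = 6*(4 - 2) = 6*2 = 12)
p(Q) = 12
(9*p(-2))*C = (9*12)*(-2) = 108*(-2) = -216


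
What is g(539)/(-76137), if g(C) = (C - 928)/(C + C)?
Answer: 389/82075686 ≈ 4.7395e-6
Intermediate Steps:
g(C) = (-928 + C)/(2*C) (g(C) = (-928 + C)/((2*C)) = (-928 + C)*(1/(2*C)) = (-928 + C)/(2*C))
g(539)/(-76137) = ((1/2)*(-928 + 539)/539)/(-76137) = ((1/2)*(1/539)*(-389))*(-1/76137) = -389/1078*(-1/76137) = 389/82075686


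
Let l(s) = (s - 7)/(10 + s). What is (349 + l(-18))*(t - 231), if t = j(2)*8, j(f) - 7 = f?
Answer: -447903/8 ≈ -55988.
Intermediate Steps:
l(s) = (-7 + s)/(10 + s)
j(f) = 7 + f
t = 72 (t = (7 + 2)*8 = 9*8 = 72)
(349 + l(-18))*(t - 231) = (349 + (-7 - 18)/(10 - 18))*(72 - 231) = (349 - 25/(-8))*(-159) = (349 - ⅛*(-25))*(-159) = (349 + 25/8)*(-159) = (2817/8)*(-159) = -447903/8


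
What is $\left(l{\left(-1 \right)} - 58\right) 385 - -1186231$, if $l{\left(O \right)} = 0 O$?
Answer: $1163901$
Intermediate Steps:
$l{\left(O \right)} = 0$
$\left(l{\left(-1 \right)} - 58\right) 385 - -1186231 = \left(0 - 58\right) 385 - -1186231 = \left(-58\right) 385 + 1186231 = -22330 + 1186231 = 1163901$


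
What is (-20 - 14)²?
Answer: 1156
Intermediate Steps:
(-20 - 14)² = (-34)² = 1156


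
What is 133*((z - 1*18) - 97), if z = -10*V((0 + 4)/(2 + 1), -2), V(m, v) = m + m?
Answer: -56525/3 ≈ -18842.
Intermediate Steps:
V(m, v) = 2*m
z = -80/3 (z = -20*(0 + 4)/(2 + 1) = -20*4/3 = -10*8/3 = -80/3 ≈ -26.667)
133*((z - 1*18) - 97) = 133*((-80/3 - 1*18) - 97) = 133*((-80/3 - 18) - 97) = 133*(-134/3 - 97) = 133*(-425/3) = -56525/3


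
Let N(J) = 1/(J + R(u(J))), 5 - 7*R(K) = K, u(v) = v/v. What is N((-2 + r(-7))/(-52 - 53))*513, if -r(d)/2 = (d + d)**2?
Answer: 53865/454 ≈ 118.65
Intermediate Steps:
u(v) = 1
R(K) = 5/7 - K/7
r(d) = -8*d**2 (r(d) = -2*(d + d)**2 = -2*4*d**2 = -8*d**2)
N(J) = 1/(4/7 + J) (N(J) = 1/(J + (5/7 - 1/7*1)) = 1/(J + (5/7 - 1/7)) = 1/(J + 4/7) = 1/(4/7 + J))
N((-2 + r(-7))/(-52 - 53))*513 = (7/(4 + 7*((-2 - 8*(-7)**2)/(-52 - 53))))*513 = (7/(4 + 7*((-2 - 8*49)/(-105))))*513 = (7/(4 + 7*((-2 - 392)*(-1/105))))*513 = (7/(4 + 7*(-394*(-1/105))))*513 = (7/(4 + 7*(394/105)))*513 = (7/(4 + 394/15))*513 = (7/(454/15))*513 = (7*(15/454))*513 = (105/454)*513 = 53865/454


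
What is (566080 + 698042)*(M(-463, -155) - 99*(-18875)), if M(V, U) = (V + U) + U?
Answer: 2361192805944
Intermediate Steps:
M(V, U) = V + 2*U (M(V, U) = (U + V) + U = V + 2*U)
(566080 + 698042)*(M(-463, -155) - 99*(-18875)) = (566080 + 698042)*((-463 + 2*(-155)) - 99*(-18875)) = 1264122*((-463 - 310) + 1868625) = 1264122*(-773 + 1868625) = 1264122*1867852 = 2361192805944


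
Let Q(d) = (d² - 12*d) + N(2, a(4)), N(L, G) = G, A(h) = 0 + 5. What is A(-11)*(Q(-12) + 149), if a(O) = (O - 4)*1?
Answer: 2185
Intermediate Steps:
a(O) = -4 + O (a(O) = (-4 + O)*1 = -4 + O)
A(h) = 5
Q(d) = d² - 12*d (Q(d) = (d² - 12*d) + (-4 + 4) = (d² - 12*d) + 0 = d² - 12*d)
A(-11)*(Q(-12) + 149) = 5*(-12*(-12 - 12) + 149) = 5*(-12*(-24) + 149) = 5*(288 + 149) = 5*437 = 2185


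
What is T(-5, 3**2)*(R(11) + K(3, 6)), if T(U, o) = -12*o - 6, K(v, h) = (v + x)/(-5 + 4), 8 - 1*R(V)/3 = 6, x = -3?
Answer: -684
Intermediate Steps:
R(V) = 6 (R(V) = 24 - 3*6 = 24 - 18 = 6)
K(v, h) = 3 - v (K(v, h) = (v - 3)/(-5 + 4) = (-3 + v)/(-1) = (-3 + v)*(-1) = 3 - v)
T(U, o) = -6 - 12*o
T(-5, 3**2)*(R(11) + K(3, 6)) = (-6 - 12*3**2)*(6 + (3 - 1*3)) = (-6 - 12*9)*(6 + (3 - 3)) = (-6 - 108)*(6 + 0) = -114*6 = -684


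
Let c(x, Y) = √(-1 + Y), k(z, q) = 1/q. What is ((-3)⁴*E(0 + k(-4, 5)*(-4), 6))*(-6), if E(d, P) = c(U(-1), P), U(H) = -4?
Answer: -486*√5 ≈ -1086.7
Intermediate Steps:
E(d, P) = √(-1 + P)
((-3)⁴*E(0 + k(-4, 5)*(-4), 6))*(-6) = ((-3)⁴*√(-1 + 6))*(-6) = (81*√5)*(-6) = -486*√5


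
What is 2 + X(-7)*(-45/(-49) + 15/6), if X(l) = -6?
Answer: -907/49 ≈ -18.510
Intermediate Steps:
2 + X(-7)*(-45/(-49) + 15/6) = 2 - 6*(-45/(-49) + 15/6) = 2 - 6*(-45*(-1/49) + 15*(⅙)) = 2 - 6*(45/49 + 5/2) = 2 - 6*335/98 = 2 - 1005/49 = -907/49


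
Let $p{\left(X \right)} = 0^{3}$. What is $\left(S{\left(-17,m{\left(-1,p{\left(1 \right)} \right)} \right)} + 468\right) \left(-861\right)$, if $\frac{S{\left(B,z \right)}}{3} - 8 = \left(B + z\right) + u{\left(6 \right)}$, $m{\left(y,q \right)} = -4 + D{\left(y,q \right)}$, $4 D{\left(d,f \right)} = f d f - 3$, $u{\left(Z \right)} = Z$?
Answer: $- \frac{1531719}{4} \approx -3.8293 \cdot 10^{5}$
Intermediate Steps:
$p{\left(X \right)} = 0$
$D{\left(d,f \right)} = - \frac{3}{4} + \frac{d f^{2}}{4}$ ($D{\left(d,f \right)} = \frac{f d f - 3}{4} = \frac{d f f - 3}{4} = \frac{d f^{2} - 3}{4} = \frac{-3 + d f^{2}}{4} = - \frac{3}{4} + \frac{d f^{2}}{4}$)
$m{\left(y,q \right)} = - \frac{19}{4} + \frac{y q^{2}}{4}$ ($m{\left(y,q \right)} = -4 + \left(- \frac{3}{4} + \frac{y q^{2}}{4}\right) = - \frac{19}{4} + \frac{y q^{2}}{4}$)
$S{\left(B,z \right)} = 42 + 3 B + 3 z$ ($S{\left(B,z \right)} = 24 + 3 \left(\left(B + z\right) + 6\right) = 24 + 3 \left(6 + B + z\right) = 24 + \left(18 + 3 B + 3 z\right) = 42 + 3 B + 3 z$)
$\left(S{\left(-17,m{\left(-1,p{\left(1 \right)} \right)} \right)} + 468\right) \left(-861\right) = \left(\left(42 + 3 \left(-17\right) + 3 \left(- \frac{19}{4} + \frac{1}{4} \left(-1\right) 0^{2}\right)\right) + 468\right) \left(-861\right) = \left(\left(42 - 51 + 3 \left(- \frac{19}{4} + \frac{1}{4} \left(-1\right) 0\right)\right) + 468\right) \left(-861\right) = \left(\left(42 - 51 + 3 \left(- \frac{19}{4} + 0\right)\right) + 468\right) \left(-861\right) = \left(\left(42 - 51 + 3 \left(- \frac{19}{4}\right)\right) + 468\right) \left(-861\right) = \left(\left(42 - 51 - \frac{57}{4}\right) + 468\right) \left(-861\right) = \left(- \frac{93}{4} + 468\right) \left(-861\right) = \frac{1779}{4} \left(-861\right) = - \frac{1531719}{4}$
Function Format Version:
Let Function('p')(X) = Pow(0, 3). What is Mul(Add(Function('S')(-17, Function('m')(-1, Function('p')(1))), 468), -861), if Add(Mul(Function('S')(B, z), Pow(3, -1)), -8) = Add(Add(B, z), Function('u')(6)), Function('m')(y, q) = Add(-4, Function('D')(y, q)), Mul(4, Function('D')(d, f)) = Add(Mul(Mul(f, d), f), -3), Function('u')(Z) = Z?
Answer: Rational(-1531719, 4) ≈ -3.8293e+5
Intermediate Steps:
Function('p')(X) = 0
Function('D')(d, f) = Add(Rational(-3, 4), Mul(Rational(1, 4), d, Pow(f, 2))) (Function('D')(d, f) = Mul(Rational(1, 4), Add(Mul(Mul(f, d), f), -3)) = Mul(Rational(1, 4), Add(Mul(Mul(d, f), f), -3)) = Mul(Rational(1, 4), Add(Mul(d, Pow(f, 2)), -3)) = Mul(Rational(1, 4), Add(-3, Mul(d, Pow(f, 2)))) = Add(Rational(-3, 4), Mul(Rational(1, 4), d, Pow(f, 2))))
Function('m')(y, q) = Add(Rational(-19, 4), Mul(Rational(1, 4), y, Pow(q, 2))) (Function('m')(y, q) = Add(-4, Add(Rational(-3, 4), Mul(Rational(1, 4), y, Pow(q, 2)))) = Add(Rational(-19, 4), Mul(Rational(1, 4), y, Pow(q, 2))))
Function('S')(B, z) = Add(42, Mul(3, B), Mul(3, z)) (Function('S')(B, z) = Add(24, Mul(3, Add(Add(B, z), 6))) = Add(24, Mul(3, Add(6, B, z))) = Add(24, Add(18, Mul(3, B), Mul(3, z))) = Add(42, Mul(3, B), Mul(3, z)))
Mul(Add(Function('S')(-17, Function('m')(-1, Function('p')(1))), 468), -861) = Mul(Add(Add(42, Mul(3, -17), Mul(3, Add(Rational(-19, 4), Mul(Rational(1, 4), -1, Pow(0, 2))))), 468), -861) = Mul(Add(Add(42, -51, Mul(3, Add(Rational(-19, 4), Mul(Rational(1, 4), -1, 0)))), 468), -861) = Mul(Add(Add(42, -51, Mul(3, Add(Rational(-19, 4), 0))), 468), -861) = Mul(Add(Add(42, -51, Mul(3, Rational(-19, 4))), 468), -861) = Mul(Add(Add(42, -51, Rational(-57, 4)), 468), -861) = Mul(Add(Rational(-93, 4), 468), -861) = Mul(Rational(1779, 4), -861) = Rational(-1531719, 4)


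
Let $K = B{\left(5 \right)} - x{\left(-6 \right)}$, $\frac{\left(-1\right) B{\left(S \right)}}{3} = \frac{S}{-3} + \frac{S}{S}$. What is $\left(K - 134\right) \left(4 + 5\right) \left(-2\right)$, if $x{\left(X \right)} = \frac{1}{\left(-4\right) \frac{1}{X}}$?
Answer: $2403$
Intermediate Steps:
$x{\left(X \right)} = - \frac{X}{4}$
$B{\left(S \right)} = -3 + S$ ($B{\left(S \right)} = - 3 \left(\frac{S}{-3} + \frac{S}{S}\right) = - 3 \left(S \left(- \frac{1}{3}\right) + 1\right) = - 3 \left(- \frac{S}{3} + 1\right) = - 3 \left(1 - \frac{S}{3}\right) = -3 + S$)
$K = \frac{1}{2}$ ($K = \left(-3 + 5\right) - \left(- \frac{1}{4}\right) \left(-6\right) = 2 - \frac{3}{2} = \frac{1}{2} \approx 0.5$)
$\left(K - 134\right) \left(4 + 5\right) \left(-2\right) = \left(\frac{1}{2} - 134\right) \left(4 + 5\right) \left(-2\right) = - \frac{267 \cdot 9 \left(-2\right)}{2} = \left(- \frac{267}{2}\right) \left(-18\right) = 2403$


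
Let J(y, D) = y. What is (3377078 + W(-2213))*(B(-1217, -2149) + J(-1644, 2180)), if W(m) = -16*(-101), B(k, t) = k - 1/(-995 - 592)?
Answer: -15340642509764/1587 ≈ -9.6664e+9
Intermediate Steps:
B(k, t) = 1/1587 + k (B(k, t) = k - 1/(-1587) = k - 1*(-1/1587) = k + 1/1587 = 1/1587 + k)
W(m) = 1616
(3377078 + W(-2213))*(B(-1217, -2149) + J(-1644, 2180)) = (3377078 + 1616)*((1/1587 - 1217) - 1644) = 3378694*(-1931378/1587 - 1644) = 3378694*(-4540406/1587) = -15340642509764/1587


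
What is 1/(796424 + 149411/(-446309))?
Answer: 446309/355451049605 ≈ 1.2556e-6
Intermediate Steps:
1/(796424 + 149411/(-446309)) = 1/(796424 + 149411*(-1/446309)) = 1/(796424 - 149411/446309) = 1/(355451049605/446309) = 446309/355451049605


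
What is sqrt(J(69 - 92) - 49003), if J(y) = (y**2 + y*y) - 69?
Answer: I*sqrt(48014) ≈ 219.12*I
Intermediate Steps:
J(y) = -69 + 2*y**2 (J(y) = (y**2 + y**2) - 69 = 2*y**2 - 69 = -69 + 2*y**2)
sqrt(J(69 - 92) - 49003) = sqrt((-69 + 2*(69 - 92)**2) - 49003) = sqrt((-69 + 2*(-23)**2) - 49003) = sqrt((-69 + 2*529) - 49003) = sqrt((-69 + 1058) - 49003) = sqrt(989 - 49003) = sqrt(-48014) = I*sqrt(48014)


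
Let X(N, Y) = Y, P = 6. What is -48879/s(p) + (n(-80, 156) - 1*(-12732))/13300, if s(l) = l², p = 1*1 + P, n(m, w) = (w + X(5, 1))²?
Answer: -92608433/93100 ≈ -994.72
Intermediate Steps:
n(m, w) = (1 + w)² (n(m, w) = (w + 1)² = (1 + w)²)
p = 7 (p = 1*1 + 6 = 1 + 6 = 7)
-48879/s(p) + (n(-80, 156) - 1*(-12732))/13300 = -48879/(7²) + ((1 + 156)² - 1*(-12732))/13300 = -48879/49 + (157² + 12732)*(1/13300) = -48879*1/49 + (24649 + 12732)*(1/13300) = -48879/49 + 37381*(1/13300) = -48879/49 + 37381/13300 = -92608433/93100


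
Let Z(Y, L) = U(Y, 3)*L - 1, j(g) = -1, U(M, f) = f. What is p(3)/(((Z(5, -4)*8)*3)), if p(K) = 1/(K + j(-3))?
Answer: -1/624 ≈ -0.0016026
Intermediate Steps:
Z(Y, L) = -1 + 3*L (Z(Y, L) = 3*L - 1 = -1 + 3*L)
p(K) = 1/(-1 + K) (p(K) = 1/(K - 1) = 1/(-1 + K))
p(3)/(((Z(5, -4)*8)*3)) = 1/((-1 + 3)*((((-1 + 3*(-4))*8)*3))) = 1/(2*((((-1 - 12)*8)*3))) = 1/(2*((-13*8*3))) = 1/(2*((-104*3))) = (1/2)/(-312) = (1/2)*(-1/312) = -1/624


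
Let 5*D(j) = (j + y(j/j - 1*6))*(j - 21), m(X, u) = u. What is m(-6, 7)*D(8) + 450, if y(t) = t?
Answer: 1977/5 ≈ 395.40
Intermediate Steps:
D(j) = (-21 + j)*(-5 + j)/5 (D(j) = ((j + (j/j - 1*6))*(j - 21))/5 = ((j + (1 - 6))*(-21 + j))/5 = ((j - 5)*(-21 + j))/5 = ((-5 + j)*(-21 + j))/5 = ((-21 + j)*(-5 + j))/5 = (-21 + j)*(-5 + j)/5)
m(-6, 7)*D(8) + 450 = 7*(21 - 26/5*8 + (1/5)*8**2) + 450 = 7*(21 - 208/5 + (1/5)*64) + 450 = 7*(21 - 208/5 + 64/5) + 450 = 7*(-39/5) + 450 = -273/5 + 450 = 1977/5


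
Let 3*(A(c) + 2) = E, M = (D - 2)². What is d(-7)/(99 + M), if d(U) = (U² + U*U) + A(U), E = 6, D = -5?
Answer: 49/74 ≈ 0.66216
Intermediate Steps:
M = 49 (M = (-5 - 2)² = (-7)² = 49)
A(c) = 0 (A(c) = -2 + (⅓)*6 = -2 + 2 = 0)
d(U) = 2*U² (d(U) = (U² + U*U) + 0 = (U² + U²) + 0 = 2*U² + 0 = 2*U²)
d(-7)/(99 + M) = (2*(-7)²)/(99 + 49) = (2*49)/148 = 98*(1/148) = 49/74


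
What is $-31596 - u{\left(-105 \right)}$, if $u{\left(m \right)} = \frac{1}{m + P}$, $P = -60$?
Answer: $- \frac{5213339}{165} \approx -31596.0$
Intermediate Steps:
$u{\left(m \right)} = \frac{1}{-60 + m}$ ($u{\left(m \right)} = \frac{1}{m - 60} = \frac{1}{-60 + m}$)
$-31596 - u{\left(-105 \right)} = -31596 - \frac{1}{-60 - 105} = -31596 - \frac{1}{-165} = -31596 - - \frac{1}{165} = -31596 + \frac{1}{165} = - \frac{5213339}{165}$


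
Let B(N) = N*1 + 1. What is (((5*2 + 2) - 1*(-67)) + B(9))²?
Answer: 7921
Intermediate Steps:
B(N) = 1 + N (B(N) = N + 1 = 1 + N)
(((5*2 + 2) - 1*(-67)) + B(9))² = (((5*2 + 2) - 1*(-67)) + (1 + 9))² = (((10 + 2) + 67) + 10)² = ((12 + 67) + 10)² = (79 + 10)² = 89² = 7921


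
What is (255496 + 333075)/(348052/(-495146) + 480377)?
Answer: 145714288183/118928200995 ≈ 1.2252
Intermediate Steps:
(255496 + 333075)/(348052/(-495146) + 480377) = 588571/(348052*(-1/495146) + 480377) = 588571/(-174026/247573 + 480377) = 588571/(118928200995/247573) = 588571*(247573/118928200995) = 145714288183/118928200995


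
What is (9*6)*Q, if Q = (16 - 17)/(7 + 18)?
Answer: -54/25 ≈ -2.1600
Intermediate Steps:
Q = -1/25 ≈ -0.040000
(9*6)*Q = (9*6)*(-1/25) = 54*(-1/25) = -54/25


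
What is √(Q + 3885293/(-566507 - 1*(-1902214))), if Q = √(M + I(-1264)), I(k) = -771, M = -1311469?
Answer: √(5189613057151 + 7136452759396*I*√82015)/1335707 ≈ 23.963 + 23.902*I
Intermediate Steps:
Q = 4*I*√82015 (Q = √(-1311469 - 771) = √(-1312240) = 4*I*√82015 ≈ 1145.5*I)
√(Q + 3885293/(-566507 - 1*(-1902214))) = √(4*I*√82015 + 3885293/(-566507 - 1*(-1902214))) = √(4*I*√82015 + 3885293/(-566507 + 1902214)) = √(4*I*√82015 + 3885293/1335707) = √(3885293/1335707 + 4*I*√82015)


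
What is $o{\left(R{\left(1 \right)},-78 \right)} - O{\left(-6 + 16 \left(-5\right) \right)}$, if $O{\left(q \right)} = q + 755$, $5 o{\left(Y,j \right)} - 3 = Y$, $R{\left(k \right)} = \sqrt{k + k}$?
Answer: $- \frac{3342}{5} + \frac{\sqrt{2}}{5} \approx -668.12$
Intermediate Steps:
$R{\left(k \right)} = \sqrt{2} \sqrt{k}$ ($R{\left(k \right)} = \sqrt{2 k} = \sqrt{2} \sqrt{k}$)
$o{\left(Y,j \right)} = \frac{3}{5} + \frac{Y}{5}$
$O{\left(q \right)} = 755 + q$
$o{\left(R{\left(1 \right)},-78 \right)} - O{\left(-6 + 16 \left(-5\right) \right)} = \left(\frac{3}{5} + \frac{\sqrt{2} \sqrt{1}}{5}\right) - \left(755 + \left(-6 + 16 \left(-5\right)\right)\right) = \left(\frac{3}{5} + \frac{\sqrt{2} \cdot 1}{5}\right) - \left(755 - 86\right) = \left(\frac{3}{5} + \frac{\sqrt{2}}{5}\right) - \left(755 - 86\right) = \left(\frac{3}{5} + \frac{\sqrt{2}}{5}\right) - 669 = - \frac{3342}{5} + \frac{\sqrt{2}}{5}$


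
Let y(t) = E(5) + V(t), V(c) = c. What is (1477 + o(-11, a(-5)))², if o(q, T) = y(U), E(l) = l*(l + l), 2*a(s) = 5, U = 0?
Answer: 2331729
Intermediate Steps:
a(s) = 5/2 (a(s) = (½)*5 = 5/2)
E(l) = 2*l² (E(l) = l*(2*l) = 2*l²)
y(t) = 50 + t (y(t) = 2*5² + t = 2*25 + t = 50 + t)
o(q, T) = 50 (o(q, T) = 50 + 0 = 50)
(1477 + o(-11, a(-5)))² = (1477 + 50)² = 1527² = 2331729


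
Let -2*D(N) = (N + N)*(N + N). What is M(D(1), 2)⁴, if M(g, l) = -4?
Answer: 256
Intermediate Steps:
D(N) = -2*N² (D(N) = -(N + N)*(N + N)/2 = -2*N*2*N/2 = -2*N²)
M(D(1), 2)⁴ = (-4)⁴ = 256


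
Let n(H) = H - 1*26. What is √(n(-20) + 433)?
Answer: 3*√43 ≈ 19.672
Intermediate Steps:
n(H) = -26 + H (n(H) = H - 26 = -26 + H)
√(n(-20) + 433) = √((-26 - 20) + 433) = √(-46 + 433) = √387 = 3*√43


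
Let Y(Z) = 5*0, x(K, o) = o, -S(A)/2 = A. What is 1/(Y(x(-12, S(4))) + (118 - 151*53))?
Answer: -1/7885 ≈ -0.00012682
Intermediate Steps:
S(A) = -2*A
Y(Z) = 0
1/(Y(x(-12, S(4))) + (118 - 151*53)) = 1/(0 + (118 - 151*53)) = 1/(0 + (118 - 8003)) = 1/(0 - 7885) = 1/(-7885) = -1/7885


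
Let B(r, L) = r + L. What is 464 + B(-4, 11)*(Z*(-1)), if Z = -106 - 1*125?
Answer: 2081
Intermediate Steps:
Z = -231 (Z = -106 - 125 = -231)
B(r, L) = L + r
464 + B(-4, 11)*(Z*(-1)) = 464 + (11 - 4)*(-231*(-1)) = 464 + 7*231 = 464 + 1617 = 2081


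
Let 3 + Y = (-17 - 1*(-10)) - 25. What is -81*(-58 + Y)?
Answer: 7533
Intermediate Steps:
Y = -35 (Y = -3 + ((-17 - 1*(-10)) - 25) = -3 + ((-17 + 10) - 25) = -3 + (-7 - 25) = -3 - 32 = -35)
-81*(-58 + Y) = -81*(-58 - 35) = -81*(-93) = 7533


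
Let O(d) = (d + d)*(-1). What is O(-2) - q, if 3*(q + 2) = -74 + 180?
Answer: -88/3 ≈ -29.333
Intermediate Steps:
O(d) = -2*d (O(d) = (2*d)*(-1) = -2*d)
q = 100/3 (q = -2 + (-74 + 180)/3 = -2 + (⅓)*106 = -2 + 106/3 = 100/3 ≈ 33.333)
O(-2) - q = -2*(-2) - 1*100/3 = 4 - 100/3 = -88/3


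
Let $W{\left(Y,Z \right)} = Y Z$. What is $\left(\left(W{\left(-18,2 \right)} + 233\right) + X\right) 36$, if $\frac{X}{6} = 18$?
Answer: $10980$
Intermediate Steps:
$X = 108$ ($X = 6 \cdot 18 = 108$)
$\left(\left(W{\left(-18,2 \right)} + 233\right) + X\right) 36 = \left(\left(\left(-18\right) 2 + 233\right) + 108\right) 36 = \left(\left(-36 + 233\right) + 108\right) 36 = \left(197 + 108\right) 36 = 305 \cdot 36 = 10980$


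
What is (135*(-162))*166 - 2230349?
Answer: -5860769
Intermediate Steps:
(135*(-162))*166 - 2230349 = -21870*166 - 2230349 = -3630420 - 2230349 = -5860769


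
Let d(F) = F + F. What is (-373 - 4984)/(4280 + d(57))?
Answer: -5357/4394 ≈ -1.2192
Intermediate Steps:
d(F) = 2*F
(-373 - 4984)/(4280 + d(57)) = (-373 - 4984)/(4280 + 2*57) = -5357/(4280 + 114) = -5357/4394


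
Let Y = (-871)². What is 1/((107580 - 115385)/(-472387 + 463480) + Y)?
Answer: 8907/6757223192 ≈ 1.3181e-6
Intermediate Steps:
Y = 758641
1/((107580 - 115385)/(-472387 + 463480) + Y) = 1/((107580 - 115385)/(-472387 + 463480) + 758641) = 1/(-7805/(-8907) + 758641) = 1/(-7805*(-1/8907) + 758641) = 1/(7805/8907 + 758641) = 1/(6757223192/8907) = 8907/6757223192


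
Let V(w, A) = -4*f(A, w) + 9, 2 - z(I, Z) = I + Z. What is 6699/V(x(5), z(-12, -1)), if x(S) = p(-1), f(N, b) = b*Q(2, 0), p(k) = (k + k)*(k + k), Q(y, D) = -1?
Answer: 6699/25 ≈ 267.96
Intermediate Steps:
p(k) = 4*k**2 (p(k) = (2*k)*(2*k) = 4*k**2)
f(N, b) = -b (f(N, b) = b*(-1) = -b)
x(S) = 4 (x(S) = 4*(-1)**2 = 4*1 = 4)
z(I, Z) = 2 - I - Z (z(I, Z) = 2 - (I + Z) = 2 + (-I - Z) = 2 - I - Z)
V(w, A) = 9 + 4*w (V(w, A) = -(-4)*w + 9 = 4*w + 9 = 9 + 4*w)
6699/V(x(5), z(-12, -1)) = 6699/(9 + 4*4) = 6699/(9 + 16) = 6699/25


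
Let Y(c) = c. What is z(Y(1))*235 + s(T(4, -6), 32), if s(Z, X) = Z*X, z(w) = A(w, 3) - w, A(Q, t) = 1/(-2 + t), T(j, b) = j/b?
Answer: -64/3 ≈ -21.333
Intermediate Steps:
z(w) = 1 - w (z(w) = 1/(-2 + 3) - w = 1/1 - w = 1 - w)
s(Z, X) = X*Z
z(Y(1))*235 + s(T(4, -6), 32) = (1 - 1*1)*235 + 32*(4/(-6)) = (1 - 1)*235 + 32*(4*(-⅙)) = 0*235 + 32*(-⅔) = 0 - 64/3 = -64/3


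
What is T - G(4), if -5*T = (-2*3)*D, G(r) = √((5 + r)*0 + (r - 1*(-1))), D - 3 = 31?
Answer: 204/5 - √5 ≈ 38.564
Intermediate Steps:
D = 34 (D = 3 + 31 = 34)
G(r) = √(1 + r) (G(r) = √(0 + (r + 1)) = √(0 + (1 + r)) = √(1 + r))
T = 204/5 (T = -(-2*3)*34/5 = -(-6)*34/5 = -⅕*(-204) = 204/5 ≈ 40.800)
T - G(4) = 204/5 - √(1 + 4) = 204/5 - √5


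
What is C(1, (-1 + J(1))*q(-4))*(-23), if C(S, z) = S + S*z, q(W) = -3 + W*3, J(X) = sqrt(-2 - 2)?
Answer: -368 + 690*I ≈ -368.0 + 690.0*I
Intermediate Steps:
J(X) = 2*I (J(X) = sqrt(-4) = 2*I)
q(W) = -3 + 3*W
C(1, (-1 + J(1))*q(-4))*(-23) = (1*(1 + (-1 + 2*I)*(-3 + 3*(-4))))*(-23) = (1*(1 + (-1 + 2*I)*(-3 - 12)))*(-23) = (1*(1 + (-1 + 2*I)*(-15)))*(-23) = (1*(1 + (15 - 30*I)))*(-23) = (1*(16 - 30*I))*(-23) = (16 - 30*I)*(-23) = -368 + 690*I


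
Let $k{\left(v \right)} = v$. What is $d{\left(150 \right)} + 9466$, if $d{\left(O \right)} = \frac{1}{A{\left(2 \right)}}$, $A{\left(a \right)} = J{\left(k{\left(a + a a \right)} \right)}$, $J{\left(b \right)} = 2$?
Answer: $\frac{18933}{2} \approx 9466.5$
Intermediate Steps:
$A{\left(a \right)} = 2$
$d{\left(O \right)} = \frac{1}{2}$
$d{\left(150 \right)} + 9466 = \frac{1}{2} + 9466 = \frac{18933}{2}$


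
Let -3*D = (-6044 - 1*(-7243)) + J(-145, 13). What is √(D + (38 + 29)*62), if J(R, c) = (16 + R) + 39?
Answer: √34059/3 ≈ 61.517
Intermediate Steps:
J(R, c) = 55 + R
D = -1109/3 (D = -((-6044 - 1*(-7243)) + (55 - 145))/3 = -((-6044 + 7243) - 90)/3 = -(1199 - 90)/3 = -⅓*1109 = -1109/3 ≈ -369.67)
√(D + (38 + 29)*62) = √(-1109/3 + (38 + 29)*62) = √(-1109/3 + 67*62) = √(-1109/3 + 4154) = √(11353/3) = √34059/3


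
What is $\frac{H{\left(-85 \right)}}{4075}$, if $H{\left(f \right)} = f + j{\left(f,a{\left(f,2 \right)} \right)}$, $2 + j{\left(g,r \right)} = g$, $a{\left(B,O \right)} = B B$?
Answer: $- \frac{172}{4075} \approx -0.042209$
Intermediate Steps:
$a{\left(B,O \right)} = B^{2}$
$j{\left(g,r \right)} = -2 + g$
$H{\left(f \right)} = -2 + 2 f$ ($H{\left(f \right)} = f + \left(-2 + f\right) = -2 + 2 f$)
$\frac{H{\left(-85 \right)}}{4075} = \frac{-2 + 2 \left(-85\right)}{4075} = \left(-2 - 170\right) \frac{1}{4075} = \left(-172\right) \frac{1}{4075} = - \frac{172}{4075}$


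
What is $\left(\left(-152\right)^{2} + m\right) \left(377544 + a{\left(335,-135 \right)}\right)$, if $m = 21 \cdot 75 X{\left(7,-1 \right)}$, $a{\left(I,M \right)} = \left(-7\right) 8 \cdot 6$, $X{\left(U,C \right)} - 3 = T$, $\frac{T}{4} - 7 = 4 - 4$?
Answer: $27132194232$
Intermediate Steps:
$T = 28$ ($T = 28 + 4 \left(4 - 4\right) = 28 + 4 \cdot 0 = 28 + 0 = 28$)
$X{\left(U,C \right)} = 31$ ($X{\left(U,C \right)} = 3 + 28 = 31$)
$a{\left(I,M \right)} = -336$ ($a{\left(I,M \right)} = \left(-56\right) 6 = -336$)
$m = 48825$ ($m = 21 \cdot 75 \cdot 31 = 1575 \cdot 31 = 48825$)
$\left(\left(-152\right)^{2} + m\right) \left(377544 + a{\left(335,-135 \right)}\right) = \left(\left(-152\right)^{2} + 48825\right) \left(377544 - 336\right) = \left(23104 + 48825\right) 377208 = 71929 \cdot 377208 = 27132194232$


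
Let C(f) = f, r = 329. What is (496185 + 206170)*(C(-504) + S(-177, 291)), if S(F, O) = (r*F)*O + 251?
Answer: -11902147161880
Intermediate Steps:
S(F, O) = 251 + 329*F*O (S(F, O) = (329*F)*O + 251 = 329*F*O + 251 = 251 + 329*F*O)
(496185 + 206170)*(C(-504) + S(-177, 291)) = (496185 + 206170)*(-504 + (251 + 329*(-177)*291)) = 702355*(-504 + (251 - 16945803)) = 702355*(-504 - 16945552) = 702355*(-16946056) = -11902147161880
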